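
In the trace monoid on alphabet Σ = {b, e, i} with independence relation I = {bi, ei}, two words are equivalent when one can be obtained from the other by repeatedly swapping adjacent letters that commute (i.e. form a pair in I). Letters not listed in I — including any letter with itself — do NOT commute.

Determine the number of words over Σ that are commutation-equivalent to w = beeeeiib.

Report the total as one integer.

28

drop 0:b onto floor
drop 1:e onto {0:b}
drop 2:e onto {1:e}
drop 3:e onto {2:e}
drop 4:e onto {3:e}
drop 5:i onto floor
drop 6:i onto {5:i}
drop 7:b onto {4:e}
ground layer = {0:b, 5:i}
drop-orders for the pieces not yet dropped (sum over which currently-grounded one goes next):
  1 to go: {6} 1  {7} 1
  2 to go: {4,7} 1  {5,6} 1  {6,7} 2
  3 to go: {3,4,7} 1  {4,6,7} 3  {5,6,7} 3
  4 to go: {2,3,4,7} 1  {3,4,6,7} 4  {4,5,6,7} 6
  5 to go: {1,2,3,4,7} 1  {2,3,4,6,7} 5  {3,4,5,6,7} 10
  6 to go: {0,1,2,3,4,7} 1  {1,2,3,4,6,7} 6  {2,3,4,5,6,7} 15
  if 0:b drops first: 21 orders
  if 5:i drops first: 7 orders
heap linearizations: 28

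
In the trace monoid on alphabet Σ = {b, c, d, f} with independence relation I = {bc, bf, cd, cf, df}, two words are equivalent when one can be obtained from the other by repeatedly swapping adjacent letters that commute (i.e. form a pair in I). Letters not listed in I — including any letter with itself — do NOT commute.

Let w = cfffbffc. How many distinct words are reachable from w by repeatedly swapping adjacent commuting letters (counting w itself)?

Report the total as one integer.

drop 0:c onto floor
drop 1:f onto floor
drop 2:f onto {1:f}
drop 3:f onto {2:f}
drop 4:b onto floor
drop 5:f onto {3:f}
drop 6:f onto {5:f}
drop 7:c onto {0:c}
ground layer = {0:c, 1:f, 4:b}
drop-orders for the pieces not yet dropped (sum over which currently-grounded one goes next):
  1 to go: {4} 1  {6} 1  {7} 1
  2 to go: {0,7} 1  {4,6} 2  {4,7} 2  {5,6} 1  {6,7} 2
  3 to go: {0,4,7} 3  {0,6,7} 3  {3,5,6} 1  {4,5,6} 3  {4,6,7} 6  {5,6,7} 3
  4 to go: {0,4,6,7} 12  {0,5,6,7} 6  {2,3,5,6} 1  {3,4,5,6} 4  {3,5,6,7} 4  {4,5,6,7} 12
  5 to go: {0,3,5,6,7} 10  {0,4,5,6,7} 30  {1,2,3,5,6} 1  {2,3,4,5,6} 5  {2,3,5,6,7} 5  {3,4,5,6,7} 20
  6 to go: {0,2,3,5,6,7} 15  {0,3,4,5,6,7} 60  {1,2,3,4,5,6} 6  {1,2,3,5,6,7} 6  {2,3,4,5,6,7} 30
  if 0:c drops first: 42 orders
  if 1:f drops first: 105 orders
  if 4:b drops first: 21 orders
heap linearizations: 168

168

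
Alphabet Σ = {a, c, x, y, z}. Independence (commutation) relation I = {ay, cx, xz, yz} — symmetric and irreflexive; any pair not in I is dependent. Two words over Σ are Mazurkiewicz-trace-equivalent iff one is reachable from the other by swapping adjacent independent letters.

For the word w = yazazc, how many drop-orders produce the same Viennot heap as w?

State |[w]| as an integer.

0(y) covers ∅
1(a) covers ∅
2(z) covers 1:a
3(a) covers 2:z
4(z) covers 3:a
5(c) covers 0:y, 4:z
floor of heap: 0:y, 1:a
completions by unplaced set U, small U first (add the entries for U minus each lowest piece of U):
  |U|=1: {5}:1
  |U|=2: {0,5}:1  {4,5}:1
  |U|=3: {0,4,5}:2  {3,4,5}:1
  |U|=4: {0,3,4,5}:3  {2,3,4,5}:1
  start at 0(y): 1
  start at 1(a): 4
sum over floor = 5

5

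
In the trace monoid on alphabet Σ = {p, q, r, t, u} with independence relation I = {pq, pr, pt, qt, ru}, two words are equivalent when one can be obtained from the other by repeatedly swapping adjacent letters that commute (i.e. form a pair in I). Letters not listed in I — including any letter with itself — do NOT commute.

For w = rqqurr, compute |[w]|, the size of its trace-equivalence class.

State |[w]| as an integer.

3

drop 0:r onto floor
drop 1:q onto {0:r}
drop 2:q onto {1:q}
drop 3:u onto {2:q}
drop 4:r onto {2:q}
drop 5:r onto {4:r}
ground layer = {0:r}
drop-orders for the pieces not yet dropped (sum over which currently-grounded one goes next):
  1 to go: {3} 1  {5} 1
  2 to go: {3,5} 2  {4,5} 1
  3 to go: {3,4,5} 3
  4 to go: {2,3,4,5} 3
  if 0:r drops first: 3 orders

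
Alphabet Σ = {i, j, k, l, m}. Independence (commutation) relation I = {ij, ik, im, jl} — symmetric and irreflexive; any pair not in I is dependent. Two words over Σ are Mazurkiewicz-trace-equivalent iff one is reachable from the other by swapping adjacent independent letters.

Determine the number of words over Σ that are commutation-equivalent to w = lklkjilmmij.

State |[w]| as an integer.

drop 0:l onto floor
drop 1:k onto {0:l}
drop 2:l onto {1:k}
drop 3:k onto {2:l}
drop 4:j onto {3:k}
drop 5:i onto {2:l}
drop 6:l onto {3:k, 5:i}
drop 7:m onto {4:j, 6:l}
drop 8:m onto {7:m}
drop 9:i onto {6:l}
drop 10:j onto {8:m}
ground layer = {0:l}
drop-orders for the pieces not yet dropped (sum over which currently-grounded one goes next):
  1 to go: {9} 1  {10} 1
  2 to go: {8,10} 1  {9,10} 2
  3 to go: {7,8,10} 1  {8,9,10} 3
  4 to go: {4,7,8,10} 1  {7,8,9,10} 4
  5 to go: {4,7,8,9,10} 5  {6,7,8,9,10} 4
  6 to go: {4,6,7,8,9,10} 9  {5,6,7,8,9,10} 4
  7 to go: {3,4,6,7,8,9,10} 9  {4,5,6,7,8,9,10} 13
  8 to go: {3,4,5,6,7,8,9,10} 22
  9 to go: {2,3,4,5,6,7,8,9,10} 22
  if 0:l drops first: 22 orders

22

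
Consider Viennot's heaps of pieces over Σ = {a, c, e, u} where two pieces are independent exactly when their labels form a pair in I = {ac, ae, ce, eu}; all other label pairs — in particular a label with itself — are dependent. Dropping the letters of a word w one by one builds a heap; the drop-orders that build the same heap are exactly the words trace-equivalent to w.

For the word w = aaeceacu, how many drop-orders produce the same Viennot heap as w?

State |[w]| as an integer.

piece 0:a — minimal
piece 1:a rests on {0:a}
piece 2:e — minimal
piece 3:c — minimal
piece 4:e rests on {2:e}
piece 5:a rests on {1:a}
piece 6:c rests on {3:c}
piece 7:u rests on {5:a, 6:c}
minimal pieces: {0:a, 2:e, 3:c}
ways to finish when only these pieces remain (= sum over removing one remaining piece with nothing left below it):
  1 left: {4}→1  {7}→1
  2 left: {2,4}→1  {4,7}→2  {5,7}→1  {6,7}→1
  3 left: {1,5,7}→1  {2,4,7}→3  {3,6,7}→1  {4,5,7}→3  {4,6,7}→3  {5,6,7}→2
  4 left: {0,1,5,7}→1  {1,4,5,7}→4  {1,5,6,7}→3  {2,4,5,7}→6  {2,4,6,7}→6  {3,4,6,7}→4  {3,5,6,7}→3  {4,5,6,7}→8
  5 left: {0,1,4,5,7}→5  {0,1,5,6,7}→4  {1,2,4,5,7}→10  {1,3,5,6,7}→6  {1,4,5,6,7}→15  {2,3,4,6,7}→10  {2,4,5,6,7}→20  {3,4,5,6,7}→15
  6 left: {0,1,2,4,5,7}→15  {0,1,3,5,6,7}→10  {0,1,4,5,6,7}→24  {1,2,4,5,6,7}→45  {1,3,4,5,6,7}→36  {2,3,4,5,6,7}→45
  placing 0:a first → 126 extensions
  placing 2:e first → 70 extensions
  placing 3:c first → 84 extensions
total linear extensions = 280

280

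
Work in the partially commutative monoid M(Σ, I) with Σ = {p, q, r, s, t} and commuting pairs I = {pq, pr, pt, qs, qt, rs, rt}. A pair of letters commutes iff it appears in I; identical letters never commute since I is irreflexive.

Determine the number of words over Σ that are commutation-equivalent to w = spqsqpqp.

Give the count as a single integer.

piece 0:s — minimal
piece 1:p rests on {0:s}
piece 2:q — minimal
piece 3:s rests on {1:p}
piece 4:q rests on {2:q}
piece 5:p rests on {3:s}
piece 6:q rests on {4:q}
piece 7:p rests on {5:p}
minimal pieces: {0:s, 2:q}
ways to finish when only these pieces remain (= sum over removing one remaining piece with nothing left below it):
  1 left: {6}→1  {7}→1
  2 left: {4,6}→1  {5,7}→1  {6,7}→2
  3 left: {2,4,6}→1  {3,5,7}→1  {4,6,7}→3  {5,6,7}→3
  4 left: {1,3,5,7}→1  {2,4,6,7}→4  {3,5,6,7}→4  {4,5,6,7}→6
  5 left: {0,1,3,5,7}→1  {1,3,5,6,7}→5  {2,4,5,6,7}→10  {3,4,5,6,7}→10
  6 left: {0,1,3,5,6,7}→6  {1,3,4,5,6,7}→15  {2,3,4,5,6,7}→20
  placing 0:s first → 35 extensions
  placing 2:q first → 21 extensions
total linear extensions = 56

56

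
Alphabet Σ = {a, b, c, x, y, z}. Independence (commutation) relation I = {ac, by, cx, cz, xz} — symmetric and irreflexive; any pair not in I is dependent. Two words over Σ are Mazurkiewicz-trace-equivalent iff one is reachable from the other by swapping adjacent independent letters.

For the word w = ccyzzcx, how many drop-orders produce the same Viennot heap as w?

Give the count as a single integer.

drop 0:c onto floor
drop 1:c onto {0:c}
drop 2:y onto {1:c}
drop 3:z onto {2:y}
drop 4:z onto {3:z}
drop 5:c onto {2:y}
drop 6:x onto {2:y}
ground layer = {0:c}
drop-orders for the pieces not yet dropped (sum over which currently-grounded one goes next):
  1 to go: {4} 1  {5} 1  {6} 1
  2 to go: {3,4} 1  {4,5} 2  {4,6} 2  {5,6} 2
  3 to go: {3,4,5} 3  {3,4,6} 3  {4,5,6} 6
  4 to go: {3,4,5,6} 12
  5 to go: {2,3,4,5,6} 12
  if 0:c drops first: 12 orders

12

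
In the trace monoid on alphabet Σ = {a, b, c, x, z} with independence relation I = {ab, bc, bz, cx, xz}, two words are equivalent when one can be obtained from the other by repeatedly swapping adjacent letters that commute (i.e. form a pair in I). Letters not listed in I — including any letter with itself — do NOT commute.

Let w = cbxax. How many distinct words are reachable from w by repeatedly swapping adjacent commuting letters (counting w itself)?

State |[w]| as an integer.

3

piece 0:c — minimal
piece 1:b — minimal
piece 2:x rests on {1:b}
piece 3:a rests on {0:c, 2:x}
piece 4:x rests on {3:a}
minimal pieces: {0:c, 1:b}
ways to finish when only these pieces remain (= sum over removing one remaining piece with nothing left below it):
  1 left: {4}→1
  2 left: {3,4}→1
  3 left: {0,3,4}→1  {2,3,4}→1
  placing 0:c first → 1 extensions
  placing 1:b first → 2 extensions
total linear extensions = 3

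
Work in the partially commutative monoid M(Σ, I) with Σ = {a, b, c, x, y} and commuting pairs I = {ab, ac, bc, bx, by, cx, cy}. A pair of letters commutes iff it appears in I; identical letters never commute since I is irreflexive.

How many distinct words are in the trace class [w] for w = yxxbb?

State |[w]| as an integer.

#0=y has no predecessor
#1=x depends on [0:y]
#2=x depends on [1:x]
#3=b has no predecessor
#4=b depends on [3:b]
sources: [0:y, 3:b]
N(rest) = Σ N(rest − s) over sources s of rest; N(one piece) = 1:
  size 1 → [2]=1  [4]=1
  size 2 → [1,2]=1  [2,4]=2  [3,4]=1
  size 3 → [0,1,2]=1  [1,2,4]=3  [2,3,4]=3
  first=0(y) contributes 6
  first=3(b) contributes 4
|[w]| = 10

10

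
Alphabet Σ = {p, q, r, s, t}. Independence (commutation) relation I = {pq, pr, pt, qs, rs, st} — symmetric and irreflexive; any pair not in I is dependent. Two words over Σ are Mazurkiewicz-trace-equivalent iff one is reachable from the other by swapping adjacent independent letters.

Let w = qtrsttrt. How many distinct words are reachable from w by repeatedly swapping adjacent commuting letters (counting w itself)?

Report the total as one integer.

#0=q has no predecessor
#1=t depends on [0:q]
#2=r depends on [1:t]
#3=s has no predecessor
#4=t depends on [2:r]
#5=t depends on [4:t]
#6=r depends on [5:t]
#7=t depends on [6:r]
sources: [0:q, 3:s]
N(rest) = Σ N(rest − s) over sources s of rest; N(one piece) = 1:
  size 1 → [3]=1  [7]=1
  size 2 → [3,7]=2  [6,7]=1
  size 3 → [3,6,7]=3  [5,6,7]=1
  size 4 → [3,5,6,7]=4  [4,5,6,7]=1
  size 5 → [2,4,5,6,7]=1  [3,4,5,6,7]=5
  size 6 → [1,2,4,5,6,7]=1  [2,3,4,5,6,7]=6
  first=0(q) contributes 7
  first=3(s) contributes 1
|[w]| = 8

8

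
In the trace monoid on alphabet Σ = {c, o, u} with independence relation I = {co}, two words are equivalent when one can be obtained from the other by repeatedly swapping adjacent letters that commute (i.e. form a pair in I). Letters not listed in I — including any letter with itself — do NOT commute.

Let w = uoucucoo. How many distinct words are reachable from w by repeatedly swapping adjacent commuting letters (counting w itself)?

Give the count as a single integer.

3

piece 0:u — minimal
piece 1:o rests on {0:u}
piece 2:u rests on {1:o}
piece 3:c rests on {2:u}
piece 4:u rests on {3:c}
piece 5:c rests on {4:u}
piece 6:o rests on {4:u}
piece 7:o rests on {6:o}
minimal pieces: {0:u}
ways to finish when only these pieces remain (= sum over removing one remaining piece with nothing left below it):
  1 left: {5}→1  {7}→1
  2 left: {5,7}→2  {6,7}→1
  3 left: {5,6,7}→3
  4 left: {4,5,6,7}→3
  5 left: {3,4,5,6,7}→3
  6 left: {2,3,4,5,6,7}→3
  placing 0:u first → 3 extensions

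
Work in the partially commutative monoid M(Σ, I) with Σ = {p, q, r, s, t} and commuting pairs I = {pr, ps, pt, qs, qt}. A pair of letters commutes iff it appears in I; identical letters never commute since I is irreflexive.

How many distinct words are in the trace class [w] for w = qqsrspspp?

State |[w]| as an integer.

piece 0:q — minimal
piece 1:q rests on {0:q}
piece 2:s — minimal
piece 3:r rests on {1:q, 2:s}
piece 4:s rests on {3:r}
piece 5:p rests on {1:q}
piece 6:s rests on {4:s}
piece 7:p rests on {5:p}
piece 8:p rests on {7:p}
minimal pieces: {0:q, 2:s}
ways to finish when only these pieces remain (= sum over removing one remaining piece with nothing left below it):
  1 left: {6}→1  {8}→1
  2 left: {4,6}→1  {6,8}→2  {7,8}→1
  3 left: {3,4,6}→1  {4,6,8}→3  {5,7,8}→1  {6,7,8}→3
  4 left: {2,3,4,6}→1  {3,4,6,8}→4  {4,6,7,8}→6  {5,6,7,8}→4
  5 left: {2,3,4,6,8}→5  {3,4,6,7,8}→10  {4,5,6,7,8}→10
  6 left: {2,3,4,6,7,8}→15  {3,4,5,6,7,8}→20
  7 left: {1,3,4,5,6,7,8}→20  {2,3,4,5,6,7,8}→35
  placing 0:q first → 55 extensions
  placing 2:s first → 20 extensions
total linear extensions = 75

75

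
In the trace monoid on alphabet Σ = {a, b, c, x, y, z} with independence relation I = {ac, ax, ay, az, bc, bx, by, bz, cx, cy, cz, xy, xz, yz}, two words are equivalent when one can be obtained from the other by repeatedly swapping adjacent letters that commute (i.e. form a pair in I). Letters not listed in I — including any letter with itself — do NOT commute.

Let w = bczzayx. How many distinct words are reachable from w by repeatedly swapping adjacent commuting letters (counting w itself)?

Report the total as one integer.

drop 0:b onto floor
drop 1:c onto floor
drop 2:z onto floor
drop 3:z onto {2:z}
drop 4:a onto {0:b}
drop 5:y onto floor
drop 6:x onto floor
ground layer = {0:b, 1:c, 2:z, 5:y, 6:x}
drop-orders for the pieces not yet dropped (sum over which currently-grounded one goes next):
  1 to go: {1} 1  {3} 1  {4} 1  {5} 1  {6} 1
  2 to go: {0,4} 1  {1,3} 2  {1,4} 2  {1,5} 2  {1,6} 2  {2,3} 1  {3,4} 2  {3,5} 2  {3,6} 2  {4,5} 2  {4,6} 2  {5,6} 2
  3 to go: {0,1,4} 3  {0,3,4} 3  {0,4,5} 3  {0,4,6} 3  {1,2,3} 3  {1,3,4} 6  {1,3,5} 6  {1,3,6} 6  {1,4,5} 6  {1,4,6} 6  {1,5,6} 6  {2,3,4} 3  {2,3,5} 3  {2,3,6} 3  {3,4,5} 6  {3,4,6} 6  {3,5,6} 6  {4,5,6} 6
  4 to go: {0,1,3,4} 12  {0,1,4,5} 12  {0,1,4,6} 12  {0,2,3,4} 6  {0,3,4,5} 12  {0,3,4,6} 12  {0,4,5,6} 12  {1,2,3,4} 12  {1,2,3,5} 12  {1,2,3,6} 12  {1,3,4,5} 24  {1,3,4,6} 24  {1,3,5,6} 24  {1,4,5,6} 24  {2,3,4,5} 12  {2,3,4,6} 12  {2,3,5,6} 12  {3,4,5,6} 24
  5 to go: {0,1,2,3,4} 30  {0,1,3,4,5} 60  {0,1,3,4,6} 60  {0,1,4,5,6} 60  {0,2,3,4,5} 30  {0,2,3,4,6} 30  {0,3,4,5,6} 60  {1,2,3,4,5} 60  {1,2,3,4,6} 60  {1,2,3,5,6} 60  {1,3,4,5,6} 120  {2,3,4,5,6} 60
  if 0:b drops first: 360 orders
  if 1:c drops first: 180 orders
  if 2:z drops first: 360 orders
  if 5:y drops first: 180 orders
  if 6:x drops first: 180 orders
heap linearizations: 1260

1260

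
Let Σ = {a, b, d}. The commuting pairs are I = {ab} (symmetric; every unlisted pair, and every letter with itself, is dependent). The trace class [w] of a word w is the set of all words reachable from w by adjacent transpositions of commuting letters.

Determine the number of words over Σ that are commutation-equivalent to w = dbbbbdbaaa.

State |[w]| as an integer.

4

piece 0:d — minimal
piece 1:b rests on {0:d}
piece 2:b rests on {1:b}
piece 3:b rests on {2:b}
piece 4:b rests on {3:b}
piece 5:d rests on {4:b}
piece 6:b rests on {5:d}
piece 7:a rests on {5:d}
piece 8:a rests on {7:a}
piece 9:a rests on {8:a}
minimal pieces: {0:d}
ways to finish when only these pieces remain (= sum over removing one remaining piece with nothing left below it):
  1 left: {6}→1  {9}→1
  2 left: {6,9}→2  {8,9}→1
  3 left: {6,8,9}→3  {7,8,9}→1
  4 left: {6,7,8,9}→4
  5 left: {5,6,7,8,9}→4
  6 left: {4,5,6,7,8,9}→4
  7 left: {3,4,5,6,7,8,9}→4
  8 left: {2,3,4,5,6,7,8,9}→4
  placing 0:d first → 4 extensions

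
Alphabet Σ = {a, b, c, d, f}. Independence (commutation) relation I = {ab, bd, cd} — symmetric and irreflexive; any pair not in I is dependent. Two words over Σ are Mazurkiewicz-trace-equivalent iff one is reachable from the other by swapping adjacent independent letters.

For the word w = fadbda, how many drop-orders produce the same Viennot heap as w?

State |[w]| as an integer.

5

0(f) covers ∅
1(a) covers 0:f
2(d) covers 1:a
3(b) covers 0:f
4(d) covers 2:d
5(a) covers 4:d
floor of heap: 0:f
completions by unplaced set U, small U first (add the entries for U minus each lowest piece of U):
  |U|=1: {3}:1  {5}:1
  |U|=2: {3,5}:2  {4,5}:1
  |U|=3: {2,4,5}:1  {3,4,5}:3
  |U|=4: {1,2,4,5}:1  {2,3,4,5}:4
  start at 0(f): 5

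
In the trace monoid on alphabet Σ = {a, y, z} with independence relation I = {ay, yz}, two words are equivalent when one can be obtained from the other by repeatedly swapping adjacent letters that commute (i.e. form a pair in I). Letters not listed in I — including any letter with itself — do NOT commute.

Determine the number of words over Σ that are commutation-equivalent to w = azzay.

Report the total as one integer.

5

drop 0:a onto floor
drop 1:z onto {0:a}
drop 2:z onto {1:z}
drop 3:a onto {2:z}
drop 4:y onto floor
ground layer = {0:a, 4:y}
drop-orders for the pieces not yet dropped (sum over which currently-grounded one goes next):
  1 to go: {3} 1  {4} 1
  2 to go: {2,3} 1  {3,4} 2
  3 to go: {1,2,3} 1  {2,3,4} 3
  if 0:a drops first: 4 orders
  if 4:y drops first: 1 orders
heap linearizations: 5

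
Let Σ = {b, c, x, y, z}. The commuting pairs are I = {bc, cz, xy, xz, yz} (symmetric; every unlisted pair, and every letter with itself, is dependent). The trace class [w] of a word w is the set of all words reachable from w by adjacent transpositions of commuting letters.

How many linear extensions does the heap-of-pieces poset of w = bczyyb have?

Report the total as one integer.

7

drop 0:b onto floor
drop 1:c onto floor
drop 2:z onto {0:b}
drop 3:y onto {0:b, 1:c}
drop 4:y onto {3:y}
drop 5:b onto {2:z, 4:y}
ground layer = {0:b, 1:c}
drop-orders for the pieces not yet dropped (sum over which currently-grounded one goes next):
  1 to go: {5} 1
  2 to go: {2,5} 1  {4,5} 1
  3 to go: {2,4,5} 2  {3,4,5} 1
  4 to go: {1,3,4,5} 1  {2,3,4,5} 3
  if 0:b drops first: 4 orders
  if 1:c drops first: 3 orders
heap linearizations: 7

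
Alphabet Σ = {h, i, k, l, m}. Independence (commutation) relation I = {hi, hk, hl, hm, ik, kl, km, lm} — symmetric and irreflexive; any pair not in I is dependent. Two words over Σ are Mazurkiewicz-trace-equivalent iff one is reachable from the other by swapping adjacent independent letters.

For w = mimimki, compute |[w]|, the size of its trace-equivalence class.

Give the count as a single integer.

7

piece 0:m — minimal
piece 1:i rests on {0:m}
piece 2:m rests on {1:i}
piece 3:i rests on {2:m}
piece 4:m rests on {3:i}
piece 5:k — minimal
piece 6:i rests on {4:m}
minimal pieces: {0:m, 5:k}
ways to finish when only these pieces remain (= sum over removing one remaining piece with nothing left below it):
  1 left: {5}→1  {6}→1
  2 left: {4,6}→1  {5,6}→2
  3 left: {3,4,6}→1  {4,5,6}→3
  4 left: {2,3,4,6}→1  {3,4,5,6}→4
  5 left: {1,2,3,4,6}→1  {2,3,4,5,6}→5
  placing 0:m first → 6 extensions
  placing 5:k first → 1 extensions
total linear extensions = 7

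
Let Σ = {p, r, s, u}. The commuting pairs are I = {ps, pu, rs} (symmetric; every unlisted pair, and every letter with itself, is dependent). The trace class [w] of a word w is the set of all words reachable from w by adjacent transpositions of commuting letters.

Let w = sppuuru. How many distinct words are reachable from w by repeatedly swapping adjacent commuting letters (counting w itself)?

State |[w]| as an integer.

drop 0:s onto floor
drop 1:p onto floor
drop 2:p onto {1:p}
drop 3:u onto {0:s}
drop 4:u onto {3:u}
drop 5:r onto {2:p, 4:u}
drop 6:u onto {5:r}
ground layer = {0:s, 1:p}
drop-orders for the pieces not yet dropped (sum over which currently-grounded one goes next):
  1 to go: {6} 1
  2 to go: {5,6} 1
  3 to go: {2,5,6} 1  {4,5,6} 1
  4 to go: {1,2,5,6} 1  {2,4,5,6} 2  {3,4,5,6} 1
  5 to go: {0,3,4,5,6} 1  {1,2,4,5,6} 3  {2,3,4,5,6} 3
  if 0:s drops first: 6 orders
  if 1:p drops first: 4 orders
heap linearizations: 10

10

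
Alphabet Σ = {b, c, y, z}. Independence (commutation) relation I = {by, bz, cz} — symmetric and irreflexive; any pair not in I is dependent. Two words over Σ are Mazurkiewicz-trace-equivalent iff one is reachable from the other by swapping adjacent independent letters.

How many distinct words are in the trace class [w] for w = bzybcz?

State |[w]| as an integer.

16

drop 0:b onto floor
drop 1:z onto floor
drop 2:y onto {1:z}
drop 3:b onto {0:b}
drop 4:c onto {2:y, 3:b}
drop 5:z onto {2:y}
ground layer = {0:b, 1:z}
drop-orders for the pieces not yet dropped (sum over which currently-grounded one goes next):
  1 to go: {4} 1  {5} 1
  2 to go: {3,4} 1  {4,5} 2
  3 to go: {0,3,4} 1  {2,4,5} 2  {3,4,5} 3
  4 to go: {0,3,4,5} 4  {1,2,4,5} 2  {2,3,4,5} 5
  if 0:b drops first: 7 orders
  if 1:z drops first: 9 orders
heap linearizations: 16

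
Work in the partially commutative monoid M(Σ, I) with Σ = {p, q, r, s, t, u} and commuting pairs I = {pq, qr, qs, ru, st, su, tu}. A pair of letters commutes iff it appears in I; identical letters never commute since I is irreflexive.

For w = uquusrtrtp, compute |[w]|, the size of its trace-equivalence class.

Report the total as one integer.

piece 0:u — minimal
piece 1:q rests on {0:u}
piece 2:u rests on {1:q}
piece 3:u rests on {2:u}
piece 4:s — minimal
piece 5:r rests on {4:s}
piece 6:t rests on {1:q, 5:r}
piece 7:r rests on {6:t}
piece 8:t rests on {7:r}
piece 9:p rests on {3:u, 8:t}
minimal pieces: {0:u, 4:s}
ways to finish when only these pieces remain (= sum over removing one remaining piece with nothing left below it):
  1 left: {9}→1
  2 left: {3,9}→1  {8,9}→1
  3 left: {2,3,9}→1  {3,8,9}→2  {7,8,9}→1
  4 left: {2,3,8,9}→3  {3,7,8,9}→3  {6,7,8,9}→1
  5 left: {2,3,7,8,9}→6  {3,6,7,8,9}→4  {5,6,7,8,9}→1
  6 left: {2,3,6,7,8,9}→10  {3,5,6,7,8,9}→5  {4,5,6,7,8,9}→1
  7 left: {1,2,3,6,7,8,9}→10  {2,3,5,6,7,8,9}→15  {3,4,5,6,7,8,9}→6
  8 left: {0,1,2,3,6,7,8,9}→10  {1,2,3,5,6,7,8,9}→25  {2,3,4,5,6,7,8,9}→21
  placing 0:u first → 46 extensions
  placing 4:s first → 35 extensions
total linear extensions = 81

81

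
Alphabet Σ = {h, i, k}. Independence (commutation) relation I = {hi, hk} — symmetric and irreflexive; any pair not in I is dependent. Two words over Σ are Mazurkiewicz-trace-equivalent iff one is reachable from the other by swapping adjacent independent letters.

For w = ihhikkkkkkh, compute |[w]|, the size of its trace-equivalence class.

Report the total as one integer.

165

#0=i has no predecessor
#1=h has no predecessor
#2=h depends on [1:h]
#3=i depends on [0:i]
#4=k depends on [3:i]
#5=k depends on [4:k]
#6=k depends on [5:k]
#7=k depends on [6:k]
#8=k depends on [7:k]
#9=k depends on [8:k]
#10=h depends on [2:h]
sources: [0:i, 1:h]
N(rest) = Σ N(rest − s) over sources s of rest; N(one piece) = 1:
  size 1 → [9]=1  [10]=1
  size 2 → [2,10]=1  [8,9]=1  [9,10]=2
  size 3 → [1,2,10]=1  [2,9,10]=3  [7,8,9]=1  [8,9,10]=3
  size 4 → [1,2,9,10]=4  [2,8,9,10]=6  [6,7,8,9]=1  [7,8,9,10]=4
  size 5 → [1,2,8,9,10]=10  [2,7,8,9,10]=10  [5,6,7,8,9]=1  [6,7,8,9,10]=5
  size 6 → [1,2,7,8,9,10]=20  [2,6,7,8,9,10]=15  [4,5,6,7,8,9]=1  [5,6,7,8,9,10]=6
  size 7 → [1,2,6,7,8,9,10]=35  [2,5,6,7,8,9,10]=21  [3,4,5,6,7,8,9]=1  [4,5,6,7,8,9,10]=7
  size 8 → [0,3,4,5,6,7,8,9]=1  [1,2,5,6,7,8,9,10]=56  [2,4,5,6,7,8,9,10]=28  [3,4,5,6,7,8,9,10]=8
  size 9 → [0,3,4,5,6,7,8,9,10]=9  [1,2,4,5,6,7,8,9,10]=84  [2,3,4,5,6,7,8,9,10]=36
  first=0(i) contributes 120
  first=1(h) contributes 45
|[w]| = 165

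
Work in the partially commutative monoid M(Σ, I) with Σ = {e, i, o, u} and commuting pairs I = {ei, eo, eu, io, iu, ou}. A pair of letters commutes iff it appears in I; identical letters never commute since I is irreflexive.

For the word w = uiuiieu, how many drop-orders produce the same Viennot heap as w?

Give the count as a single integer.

piece 0:u — minimal
piece 1:i — minimal
piece 2:u rests on {0:u}
piece 3:i rests on {1:i}
piece 4:i rests on {3:i}
piece 5:e — minimal
piece 6:u rests on {2:u}
minimal pieces: {0:u, 1:i, 5:e}
ways to finish when only these pieces remain (= sum over removing one remaining piece with nothing left below it):
  1 left: {4}→1  {5}→1  {6}→1
  2 left: {2,6}→1  {3,4}→1  {4,5}→2  {4,6}→2  {5,6}→2
  3 left: {0,2,6}→1  {1,3,4}→1  {2,4,6}→3  {2,5,6}→3  {3,4,5}→3  {3,4,6}→3  {4,5,6}→6
  4 left: {0,2,4,6}→4  {0,2,5,6}→4  {1,3,4,5}→4  {1,3,4,6}→4  {2,3,4,6}→6  {2,4,5,6}→12  {3,4,5,6}→12
  5 left: {0,2,3,4,6}→10  {0,2,4,5,6}→20  {1,2,3,4,6}→10  {1,3,4,5,6}→20  {2,3,4,5,6}→30
  placing 0:u first → 60 extensions
  placing 1:i first → 60 extensions
  placing 5:e first → 20 extensions
total linear extensions = 140

140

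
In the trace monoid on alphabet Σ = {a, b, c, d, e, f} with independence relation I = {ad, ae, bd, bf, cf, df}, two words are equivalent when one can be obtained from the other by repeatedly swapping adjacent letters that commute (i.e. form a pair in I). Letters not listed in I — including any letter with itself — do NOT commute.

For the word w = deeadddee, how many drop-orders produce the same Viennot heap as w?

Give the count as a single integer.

9

piece 0:d — minimal
piece 1:e rests on {0:d}
piece 2:e rests on {1:e}
piece 3:a — minimal
piece 4:d rests on {2:e}
piece 5:d rests on {4:d}
piece 6:d rests on {5:d}
piece 7:e rests on {6:d}
piece 8:e rests on {7:e}
minimal pieces: {0:d, 3:a}
ways to finish when only these pieces remain (= sum over removing one remaining piece with nothing left below it):
  1 left: {3}→1  {8}→1
  2 left: {3,8}→2  {7,8}→1
  3 left: {3,7,8}→3  {6,7,8}→1
  4 left: {3,6,7,8}→4  {5,6,7,8}→1
  5 left: {3,5,6,7,8}→5  {4,5,6,7,8}→1
  6 left: {2,4,5,6,7,8}→1  {3,4,5,6,7,8}→6
  7 left: {1,2,4,5,6,7,8}→1  {2,3,4,5,6,7,8}→7
  placing 0:d first → 8 extensions
  placing 3:a first → 1 extensions
total linear extensions = 9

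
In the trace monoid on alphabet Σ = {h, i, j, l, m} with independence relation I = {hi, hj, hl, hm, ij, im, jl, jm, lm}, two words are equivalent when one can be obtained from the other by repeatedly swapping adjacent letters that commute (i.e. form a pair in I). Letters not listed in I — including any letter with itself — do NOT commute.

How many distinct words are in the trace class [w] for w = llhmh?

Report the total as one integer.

#0=l has no predecessor
#1=l depends on [0:l]
#2=h has no predecessor
#3=m has no predecessor
#4=h depends on [2:h]
sources: [0:l, 2:h, 3:m]
N(rest) = Σ N(rest − s) over sources s of rest; N(one piece) = 1:
  size 1 → [1]=1  [3]=1  [4]=1
  size 2 → [0,1]=1  [1,3]=2  [1,4]=2  [2,4]=1  [3,4]=2
  size 3 → [0,1,3]=3  [0,1,4]=3  [1,2,4]=3  [1,3,4]=6  [2,3,4]=3
  first=0(l) contributes 12
  first=2(h) contributes 12
  first=3(m) contributes 6
|[w]| = 30

30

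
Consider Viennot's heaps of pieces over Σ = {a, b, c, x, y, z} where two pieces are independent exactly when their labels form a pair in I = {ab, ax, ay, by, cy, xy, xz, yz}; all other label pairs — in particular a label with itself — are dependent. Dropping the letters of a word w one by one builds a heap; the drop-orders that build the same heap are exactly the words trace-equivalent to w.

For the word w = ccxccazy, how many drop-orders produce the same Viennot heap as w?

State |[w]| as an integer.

0(c) covers ∅
1(c) covers 0:c
2(x) covers 1:c
3(c) covers 2:x
4(c) covers 3:c
5(a) covers 4:c
6(z) covers 5:a
7(y) covers ∅
floor of heap: 0:c, 7:y
completions by unplaced set U, small U first (add the entries for U minus each lowest piece of U):
  |U|=1: {6}:1  {7}:1
  |U|=2: {5,6}:1  {6,7}:2
  |U|=3: {4,5,6}:1  {5,6,7}:3
  |U|=4: {3,4,5,6}:1  {4,5,6,7}:4
  |U|=5: {2,3,4,5,6}:1  {3,4,5,6,7}:5
  |U|=6: {1,2,3,4,5,6}:1  {2,3,4,5,6,7}:6
  start at 0(c): 7
  start at 7(y): 1
sum over floor = 8

8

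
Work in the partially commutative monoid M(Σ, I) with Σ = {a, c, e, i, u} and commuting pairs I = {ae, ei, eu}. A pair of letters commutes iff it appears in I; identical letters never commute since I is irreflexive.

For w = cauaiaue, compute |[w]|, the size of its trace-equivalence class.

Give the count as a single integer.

7

#0=c has no predecessor
#1=a depends on [0:c]
#2=u depends on [1:a]
#3=a depends on [2:u]
#4=i depends on [3:a]
#5=a depends on [4:i]
#6=u depends on [5:a]
#7=e depends on [0:c]
sources: [0:c]
N(rest) = Σ N(rest − s) over sources s of rest; N(one piece) = 1:
  size 1 → [6]=1  [7]=1
  size 2 → [5,6]=1  [6,7]=2
  size 3 → [4,5,6]=1  [5,6,7]=3
  size 4 → [3,4,5,6]=1  [4,5,6,7]=4
  size 5 → [2,3,4,5,6]=1  [3,4,5,6,7]=5
  size 6 → [1,2,3,4,5,6]=1  [2,3,4,5,6,7]=6
  first=0(c) contributes 7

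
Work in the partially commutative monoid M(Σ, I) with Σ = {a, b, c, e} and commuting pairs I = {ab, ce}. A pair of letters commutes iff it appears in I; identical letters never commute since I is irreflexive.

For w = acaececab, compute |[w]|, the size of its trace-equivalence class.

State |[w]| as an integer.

#0=a has no predecessor
#1=c depends on [0:a]
#2=a depends on [1:c]
#3=e depends on [2:a]
#4=c depends on [2:a]
#5=e depends on [3:e]
#6=c depends on [4:c]
#7=a depends on [5:e, 6:c]
#8=b depends on [5:e, 6:c]
sources: [0:a]
N(rest) = Σ N(rest − s) over sources s of rest; N(one piece) = 1:
  size 1 → [7]=1  [8]=1
  size 2 → [7,8]=2
  size 3 → [5,7,8]=2  [6,7,8]=2
  size 4 → [3,5,7,8]=2  [4,6,7,8]=2  [5,6,7,8]=4
  size 5 → [3,5,6,7,8]=6  [4,5,6,7,8]=6
  size 6 → [3,4,5,6,7,8]=12
  size 7 → [2,3,4,5,6,7,8]=12
  first=0(a) contributes 12

12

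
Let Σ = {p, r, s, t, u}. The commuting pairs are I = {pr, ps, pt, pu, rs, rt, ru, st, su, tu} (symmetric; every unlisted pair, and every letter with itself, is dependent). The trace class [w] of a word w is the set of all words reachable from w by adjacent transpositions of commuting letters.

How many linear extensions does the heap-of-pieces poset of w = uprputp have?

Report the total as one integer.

0(u) covers ∅
1(p) covers ∅
2(r) covers ∅
3(p) covers 1:p
4(u) covers 0:u
5(t) covers ∅
6(p) covers 3:p
floor of heap: 0:u, 1:p, 2:r, 5:t
completions by unplaced set U, small U first (add the entries for U minus each lowest piece of U):
  |U|=1: {2}:1  {4}:1  {5}:1  {6}:1
  |U|=2: {0,4}:1  {2,4}:2  {2,5}:2  {2,6}:2  {3,6}:1  {4,5}:2  {4,6}:2  {5,6}:2
  |U|=3: {0,2,4}:3  {0,4,5}:3  {0,4,6}:3  {1,3,6}:1  {2,3,6}:3  {2,4,5}:6  {2,4,6}:6  {2,5,6}:6  {3,4,6}:3  {3,5,6}:3  {4,5,6}:6
  |U|=4: {0,2,4,5}:12  {0,2,4,6}:12  {0,3,4,6}:6  {0,4,5,6}:12  {1,2,3,6}:4  {1,3,4,6}:4  {1,3,5,6}:4  {2,3,4,6}:12  {2,3,5,6}:12  {2,4,5,6}:24  {3,4,5,6}:12
  |U|=5: {0,1,3,4,6}:10  {0,2,3,4,6}:30  {0,2,4,5,6}:60  {0,3,4,5,6}:30  {1,2,3,4,6}:20  {1,2,3,5,6}:20  {1,3,4,5,6}:20  {2,3,4,5,6}:60
  start at 0(u): 120
  start at 1(p): 180
  start at 2(r): 60
  start at 5(t): 60
sum over floor = 420

420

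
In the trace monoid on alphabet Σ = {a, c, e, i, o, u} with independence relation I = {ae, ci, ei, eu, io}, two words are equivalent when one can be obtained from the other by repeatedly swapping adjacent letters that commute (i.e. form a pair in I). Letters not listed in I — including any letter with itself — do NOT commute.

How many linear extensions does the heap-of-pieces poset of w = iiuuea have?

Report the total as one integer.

6

#0=i has no predecessor
#1=i depends on [0:i]
#2=u depends on [1:i]
#3=u depends on [2:u]
#4=e has no predecessor
#5=a depends on [3:u]
sources: [0:i, 4:e]
N(rest) = Σ N(rest − s) over sources s of rest; N(one piece) = 1:
  size 1 → [4]=1  [5]=1
  size 2 → [3,5]=1  [4,5]=2
  size 3 → [2,3,5]=1  [3,4,5]=3
  size 4 → [1,2,3,5]=1  [2,3,4,5]=4
  first=0(i) contributes 5
  first=4(e) contributes 1
|[w]| = 6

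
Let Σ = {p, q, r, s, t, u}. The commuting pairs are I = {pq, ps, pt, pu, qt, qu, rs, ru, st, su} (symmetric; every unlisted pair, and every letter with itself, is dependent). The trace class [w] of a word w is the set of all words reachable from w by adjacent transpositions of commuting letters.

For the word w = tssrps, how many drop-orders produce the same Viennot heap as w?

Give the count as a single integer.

20

drop 0:t onto floor
drop 1:s onto floor
drop 2:s onto {1:s}
drop 3:r onto {0:t}
drop 4:p onto {3:r}
drop 5:s onto {2:s}
ground layer = {0:t, 1:s}
drop-orders for the pieces not yet dropped (sum over which currently-grounded one goes next):
  1 to go: {4} 1  {5} 1
  2 to go: {2,5} 1  {3,4} 1  {4,5} 2
  3 to go: {0,3,4} 1  {1,2,5} 1  {2,4,5} 3  {3,4,5} 3
  4 to go: {0,3,4,5} 4  {1,2,4,5} 4  {2,3,4,5} 6
  if 0:t drops first: 10 orders
  if 1:s drops first: 10 orders
heap linearizations: 20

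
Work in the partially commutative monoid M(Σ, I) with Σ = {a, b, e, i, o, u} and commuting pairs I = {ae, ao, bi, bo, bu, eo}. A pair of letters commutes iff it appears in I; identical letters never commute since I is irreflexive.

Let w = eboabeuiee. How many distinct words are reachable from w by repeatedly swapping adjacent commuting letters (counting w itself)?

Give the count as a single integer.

6

0(e) covers ∅
1(b) covers 0:e
2(o) covers ∅
3(a) covers 1:b
4(b) covers 3:a
5(e) covers 4:b
6(u) covers 2:o, 5:e
7(i) covers 6:u
8(e) covers 7:i
9(e) covers 8:e
floor of heap: 0:e, 2:o
completions by unplaced set U, small U first (add the entries for U minus each lowest piece of U):
  |U|=1: {9}:1
  |U|=2: {8,9}:1
  |U|=3: {7,8,9}:1
  |U|=4: {6,7,8,9}:1
  |U|=5: {2,6,7,8,9}:1  {5,6,7,8,9}:1
  |U|=6: {2,5,6,7,8,9}:2  {4,5,6,7,8,9}:1
  |U|=7: {2,4,5,6,7,8,9}:3  {3,4,5,6,7,8,9}:1
  |U|=8: {1,3,4,5,6,7,8,9}:1  {2,3,4,5,6,7,8,9}:4
  start at 0(e): 5
  start at 2(o): 1
sum over floor = 6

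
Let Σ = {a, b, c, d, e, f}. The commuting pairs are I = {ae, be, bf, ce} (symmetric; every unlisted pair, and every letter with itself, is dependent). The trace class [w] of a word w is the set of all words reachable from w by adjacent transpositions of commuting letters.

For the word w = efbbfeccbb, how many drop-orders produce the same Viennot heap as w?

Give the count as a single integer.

0(e) covers ∅
1(f) covers 0:e
2(b) covers ∅
3(b) covers 2:b
4(f) covers 1:f
5(e) covers 4:f
6(c) covers 3:b, 4:f
7(c) covers 6:c
8(b) covers 7:c
9(b) covers 8:b
floor of heap: 0:e, 2:b
completions by unplaced set U, small U first (add the entries for U minus each lowest piece of U):
  |U|=1: {5}:1  {9}:1
  |U|=2: {5,9}:2  {8,9}:1
  |U|=3: {5,8,9}:3  {7,8,9}:1
  |U|=4: {5,7,8,9}:4  {6,7,8,9}:1
  |U|=5: {3,6,7,8,9}:1  {5,6,7,8,9}:5
  |U|=6: {2,3,6,7,8,9}:1  {3,5,6,7,8,9}:6  {4,5,6,7,8,9}:5
  |U|=7: {1,4,5,6,7,8,9}:5  {2,3,5,6,7,8,9}:7  {3,4,5,6,7,8,9}:11
  |U|=8: {0,1,4,5,6,7,8,9}:5  {1,3,4,5,6,7,8,9}:16  {2,3,4,5,6,7,8,9}:18
  start at 0(e): 34
  start at 2(b): 21
sum over floor = 55

55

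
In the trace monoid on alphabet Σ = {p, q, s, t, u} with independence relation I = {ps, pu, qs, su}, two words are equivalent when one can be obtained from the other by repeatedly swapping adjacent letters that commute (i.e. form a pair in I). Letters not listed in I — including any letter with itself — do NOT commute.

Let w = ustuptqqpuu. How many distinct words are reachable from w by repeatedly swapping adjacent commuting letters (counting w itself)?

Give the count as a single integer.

0(u) covers ∅
1(s) covers ∅
2(t) covers 0:u, 1:s
3(u) covers 2:t
4(p) covers 2:t
5(t) covers 3:u, 4:p
6(q) covers 5:t
7(q) covers 6:q
8(p) covers 7:q
9(u) covers 7:q
10(u) covers 9:u
floor of heap: 0:u, 1:s
completions by unplaced set U, small U first (add the entries for U minus each lowest piece of U):
  |U|=1: {8}:1  {10}:1
  |U|=2: {8,10}:2  {9,10}:1
  |U|=3: {8,9,10}:3
  |U|=4: {7,8,9,10}:3
  |U|=5: {6,7,8,9,10}:3
  |U|=6: {5,6,7,8,9,10}:3
  |U|=7: {3,5,6,7,8,9,10}:3  {4,5,6,7,8,9,10}:3
  |U|=8: {3,4,5,6,7,8,9,10}:6
  |U|=9: {2,3,4,5,6,7,8,9,10}:6
  start at 0(u): 6
  start at 1(s): 6
sum over floor = 12

12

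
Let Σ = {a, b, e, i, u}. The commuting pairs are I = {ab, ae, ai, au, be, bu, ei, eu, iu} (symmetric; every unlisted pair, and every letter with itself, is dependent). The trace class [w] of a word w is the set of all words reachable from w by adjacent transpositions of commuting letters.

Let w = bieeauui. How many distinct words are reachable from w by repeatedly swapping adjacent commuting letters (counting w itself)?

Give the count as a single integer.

1680

piece 0:b — minimal
piece 1:i rests on {0:b}
piece 2:e — minimal
piece 3:e rests on {2:e}
piece 4:a — minimal
piece 5:u — minimal
piece 6:u rests on {5:u}
piece 7:i rests on {1:i}
minimal pieces: {0:b, 2:e, 4:a, 5:u}
ways to finish when only these pieces remain (= sum over removing one remaining piece with nothing left below it):
  1 left: {3}→1  {4}→1  {6}→1  {7}→1
  2 left: {1,7}→1  {2,3}→1  {3,4}→2  {3,6}→2  {3,7}→2  {4,6}→2  {4,7}→2  {5,6}→1  {6,7}→2
  3 left: {0,1,7}→1  {1,3,7}→3  {1,4,7}→3  {1,6,7}→3  {2,3,4}→3  {2,3,6}→3  {2,3,7}→3  {3,4,6}→6  {3,4,7}→6  {3,5,6}→3  {3,6,7}→6  {4,5,6}→3  {4,6,7}→6  {5,6,7}→3
  4 left: {0,1,3,7}→4  {0,1,4,7}→4  {0,1,6,7}→4  {1,2,3,7}→6  {1,3,4,7}→12  {1,3,6,7}→12  {1,4,6,7}→12  {1,5,6,7}→6  {2,3,4,6}→12  {2,3,4,7}→12  {2,3,5,6}→6  {2,3,6,7}→12  {3,4,5,6}→12  {3,4,6,7}→24  {3,5,6,7}→12  {4,5,6,7}→12
  5 left: {0,1,2,3,7}→10  {0,1,3,4,7}→20  {0,1,3,6,7}→20  {0,1,4,6,7}→20  {0,1,5,6,7}→10  {1,2,3,4,7}→30  {1,2,3,6,7}→30  {1,3,4,6,7}→60  {1,3,5,6,7}→30  {1,4,5,6,7}→30  {2,3,4,5,6}→30  {2,3,4,6,7}→60  {2,3,5,6,7}→30  {3,4,5,6,7}→60
  6 left: {0,1,2,3,4,7}→60  {0,1,2,3,6,7}→60  {0,1,3,4,6,7}→120  {0,1,3,5,6,7}→60  {0,1,4,5,6,7}→60  {1,2,3,4,6,7}→180  {1,2,3,5,6,7}→90  {1,3,4,5,6,7}→180  {2,3,4,5,6,7}→180
  placing 0:b first → 630 extensions
  placing 2:e first → 420 extensions
  placing 4:a first → 210 extensions
  placing 5:u first → 420 extensions
total linear extensions = 1680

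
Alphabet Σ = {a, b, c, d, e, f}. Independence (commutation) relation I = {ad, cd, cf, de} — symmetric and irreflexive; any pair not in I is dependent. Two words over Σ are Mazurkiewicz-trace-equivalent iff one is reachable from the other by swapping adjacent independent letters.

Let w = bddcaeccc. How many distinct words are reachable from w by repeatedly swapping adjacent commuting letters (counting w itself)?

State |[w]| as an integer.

#0=b has no predecessor
#1=d depends on [0:b]
#2=d depends on [1:d]
#3=c depends on [0:b]
#4=a depends on [3:c]
#5=e depends on [4:a]
#6=c depends on [5:e]
#7=c depends on [6:c]
#8=c depends on [7:c]
sources: [0:b]
N(rest) = Σ N(rest − s) over sources s of rest; N(one piece) = 1:
  size 1 → [2]=1  [8]=1
  size 2 → [1,2]=1  [2,8]=2  [7,8]=1
  size 3 → [1,2,8]=3  [2,7,8]=3  [6,7,8]=1
  size 4 → [1,2,7,8]=6  [2,6,7,8]=4  [5,6,7,8]=1
  size 5 → [1,2,6,7,8]=10  [2,5,6,7,8]=5  [4,5,6,7,8]=1
  size 6 → [1,2,5,6,7,8]=15  [2,4,5,6,7,8]=6  [3,4,5,6,7,8]=1
  size 7 → [1,2,4,5,6,7,8]=21  [2,3,4,5,6,7,8]=7
  first=0(b) contributes 28

28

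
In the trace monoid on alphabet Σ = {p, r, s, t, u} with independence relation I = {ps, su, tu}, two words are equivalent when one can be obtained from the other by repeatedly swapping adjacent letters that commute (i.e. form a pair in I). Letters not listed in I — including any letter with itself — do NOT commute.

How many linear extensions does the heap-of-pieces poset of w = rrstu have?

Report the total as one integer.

3

piece 0:r — minimal
piece 1:r rests on {0:r}
piece 2:s rests on {1:r}
piece 3:t rests on {2:s}
piece 4:u rests on {1:r}
minimal pieces: {0:r}
ways to finish when only these pieces remain (= sum over removing one remaining piece with nothing left below it):
  1 left: {3}→1  {4}→1
  2 left: {2,3}→1  {3,4}→2
  3 left: {2,3,4}→3
  placing 0:r first → 3 extensions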